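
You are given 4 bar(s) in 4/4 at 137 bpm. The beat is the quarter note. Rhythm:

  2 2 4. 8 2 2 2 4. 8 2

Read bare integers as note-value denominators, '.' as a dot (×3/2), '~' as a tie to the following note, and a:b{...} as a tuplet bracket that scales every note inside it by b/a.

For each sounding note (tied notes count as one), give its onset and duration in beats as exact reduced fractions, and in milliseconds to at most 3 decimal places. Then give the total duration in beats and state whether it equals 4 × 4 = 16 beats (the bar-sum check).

1) 0.0ms=0b +875.912ms=2b
2) 875.912ms=2b +875.912ms=2b
3) 1751.825ms=4b +656.934ms=3/2b
4) 2408.759ms=11/2b +218.978ms=1/2b
5) 2627.737ms=6b +875.912ms=2b
6) 3503.65ms=8b +875.912ms=2b
7) 4379.562ms=10b +875.912ms=2b
8) 5255.474ms=12b +656.934ms=3/2b
9) 5912.409ms=27/2b +218.978ms=1/2b
10) 6131.387ms=14b +875.912ms=2b
Σ=16b of 16 (137bpm 4/4) — PASS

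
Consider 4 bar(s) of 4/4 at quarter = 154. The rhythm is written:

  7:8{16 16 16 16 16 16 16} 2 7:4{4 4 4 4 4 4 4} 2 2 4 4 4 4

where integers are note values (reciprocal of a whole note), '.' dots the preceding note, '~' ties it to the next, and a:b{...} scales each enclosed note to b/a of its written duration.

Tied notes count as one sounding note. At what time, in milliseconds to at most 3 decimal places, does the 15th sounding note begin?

note 15 onset = 52/7b = 2894.249ms

1. 0.0ms @ 0 + 111.317ms (2/7)
2. 111.317ms @ 2/7 + 111.317ms (2/7)
3. 222.635ms @ 4/7 + 111.317ms (2/7)
4. 333.952ms @ 6/7 + 111.317ms (2/7)
5. 445.269ms @ 8/7 + 111.317ms (2/7)
6. 556.586ms @ 10/7 + 111.317ms (2/7)
7. 667.904ms @ 12/7 + 111.317ms (2/7)
8. 779.221ms @ 2 + 779.221ms (2)
9. 1558.442ms @ 4 + 222.635ms (4/7)
10. 1781.076ms @ 32/7 + 222.635ms (4/7)
11. 2003.711ms @ 36/7 + 222.635ms (4/7)
12. 2226.345ms @ 40/7 + 222.635ms (4/7)
13. 2448.98ms @ 44/7 + 222.635ms (4/7)
14. 2671.614ms @ 48/7 + 222.635ms (4/7)
15. 2894.249ms @ 52/7 + 222.635ms (4/7)
16. 3116.883ms @ 8 + 779.221ms (2)
17. 3896.104ms @ 10 + 779.221ms (2)
18. 4675.325ms @ 12 + 389.61ms (1)
19. 5064.935ms @ 13 + 389.61ms (1)
20. 5454.545ms @ 14 + 389.61ms (1)
21. 5844.156ms @ 15 + 389.61ms (1)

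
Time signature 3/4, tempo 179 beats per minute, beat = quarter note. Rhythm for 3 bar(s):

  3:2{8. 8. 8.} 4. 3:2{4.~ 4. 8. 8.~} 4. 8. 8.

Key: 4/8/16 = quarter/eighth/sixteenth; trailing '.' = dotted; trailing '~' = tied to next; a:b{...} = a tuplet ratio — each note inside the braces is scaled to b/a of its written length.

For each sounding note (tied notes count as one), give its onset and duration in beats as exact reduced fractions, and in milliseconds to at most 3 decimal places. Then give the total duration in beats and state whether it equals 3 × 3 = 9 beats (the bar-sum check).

1) 0.0ms=0b +167.598ms=1/2b
2) 167.598ms=1/2b +167.598ms=1/2b
3) 335.196ms=1b +167.598ms=1/2b
4) 502.793ms=3/2b +502.793ms=3/2b
5) 1005.587ms=3b +670.391ms=2b
6) 1675.978ms=5b +167.598ms=1/2b
7) 1843.575ms=11/2b +670.391ms=2b
8) 2513.966ms=15/2b +251.397ms=3/4b
9) 2765.363ms=33/4b +251.397ms=3/4b
Σ=9b of 9 (179bpm 3/4) — PASS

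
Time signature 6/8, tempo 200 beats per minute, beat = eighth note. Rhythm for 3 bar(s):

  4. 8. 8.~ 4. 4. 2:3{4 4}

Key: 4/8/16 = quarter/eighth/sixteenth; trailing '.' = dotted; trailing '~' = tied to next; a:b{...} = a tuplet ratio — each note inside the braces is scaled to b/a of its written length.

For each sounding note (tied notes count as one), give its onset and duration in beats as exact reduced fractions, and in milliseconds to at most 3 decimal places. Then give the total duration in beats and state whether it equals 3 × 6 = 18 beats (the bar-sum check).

1) 0.0ms=0b +900.0ms=3b
2) 900.0ms=3b +450.0ms=3/2b
3) 1350.0ms=9/2b +1350.0ms=9/2b
4) 2700.0ms=9b +900.0ms=3b
5) 3600.0ms=12b +900.0ms=3b
6) 4500.0ms=15b +900.0ms=3b
Σ=18b of 18 (200bpm 6/8) — PASS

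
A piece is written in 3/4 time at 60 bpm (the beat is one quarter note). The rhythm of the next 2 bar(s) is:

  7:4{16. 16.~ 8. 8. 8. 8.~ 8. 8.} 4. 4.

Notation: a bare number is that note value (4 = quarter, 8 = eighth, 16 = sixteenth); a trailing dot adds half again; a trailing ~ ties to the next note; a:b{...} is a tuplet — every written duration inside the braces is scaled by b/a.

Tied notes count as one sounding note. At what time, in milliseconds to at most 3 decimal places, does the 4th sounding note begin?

note 4 onset = 9/7b = 1285.714ms

1. 0.0ms @ 0 + 214.286ms (3/14)
2. 214.286ms @ 3/14 + 642.857ms (9/14)
3. 857.143ms @ 6/7 + 428.571ms (3/7)
4. 1285.714ms @ 9/7 + 428.571ms (3/7)
5. 1714.286ms @ 12/7 + 857.143ms (6/7)
6. 2571.429ms @ 18/7 + 428.571ms (3/7)
7. 3000.0ms @ 3 + 1500.0ms (3/2)
8. 4500.0ms @ 9/2 + 1500.0ms (3/2)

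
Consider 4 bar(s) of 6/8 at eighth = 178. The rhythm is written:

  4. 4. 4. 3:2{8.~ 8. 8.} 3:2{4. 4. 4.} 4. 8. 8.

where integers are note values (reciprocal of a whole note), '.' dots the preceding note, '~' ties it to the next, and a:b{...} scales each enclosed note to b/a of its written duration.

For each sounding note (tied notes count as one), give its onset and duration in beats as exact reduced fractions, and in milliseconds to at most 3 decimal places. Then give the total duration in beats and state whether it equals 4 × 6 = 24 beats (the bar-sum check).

1) 0.0ms=0b +1011.236ms=3b
2) 1011.236ms=3b +1011.236ms=3b
3) 2022.472ms=6b +1011.236ms=3b
4) 3033.708ms=9b +674.157ms=2b
5) 3707.865ms=11b +337.079ms=1b
6) 4044.944ms=12b +674.157ms=2b
7) 4719.101ms=14b +674.157ms=2b
8) 5393.258ms=16b +674.157ms=2b
9) 6067.416ms=18b +1011.236ms=3b
10) 7078.652ms=21b +505.618ms=3/2b
11) 7584.27ms=45/2b +505.618ms=3/2b
Σ=24b of 24 (178bpm 6/8) — PASS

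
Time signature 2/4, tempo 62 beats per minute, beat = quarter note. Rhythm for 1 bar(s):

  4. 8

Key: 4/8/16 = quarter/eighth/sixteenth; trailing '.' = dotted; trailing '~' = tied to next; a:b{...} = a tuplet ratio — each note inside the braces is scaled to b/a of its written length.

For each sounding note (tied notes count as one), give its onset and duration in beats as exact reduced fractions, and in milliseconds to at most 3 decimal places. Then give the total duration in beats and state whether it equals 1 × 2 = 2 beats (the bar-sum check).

1) 0.0ms=0b +1451.613ms=3/2b
2) 1451.613ms=3/2b +483.871ms=1/2b
Σ=2b of 2 (62bpm 2/4) — PASS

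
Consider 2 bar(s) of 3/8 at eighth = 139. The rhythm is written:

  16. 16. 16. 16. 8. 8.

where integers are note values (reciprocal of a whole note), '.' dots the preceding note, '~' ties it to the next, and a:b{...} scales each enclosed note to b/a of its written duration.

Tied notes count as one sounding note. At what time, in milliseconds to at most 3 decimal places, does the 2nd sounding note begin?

1. 0.0ms @ 0 + 323.741ms (3/4)
2. 323.741ms @ 3/4 + 323.741ms (3/4)
3. 647.482ms @ 3/2 + 323.741ms (3/4)
4. 971.223ms @ 9/4 + 323.741ms (3/4)
5. 1294.964ms @ 3 + 647.482ms (3/2)
6. 1942.446ms @ 9/2 + 647.482ms (3/2)

note 2 onset = 3/4b = 323.741ms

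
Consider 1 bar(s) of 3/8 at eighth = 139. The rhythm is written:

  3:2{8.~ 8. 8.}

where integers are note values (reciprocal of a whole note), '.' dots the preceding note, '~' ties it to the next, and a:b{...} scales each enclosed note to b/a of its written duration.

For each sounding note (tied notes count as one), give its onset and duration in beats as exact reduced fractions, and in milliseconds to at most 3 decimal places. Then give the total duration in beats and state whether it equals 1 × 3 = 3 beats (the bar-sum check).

1) 0.0ms=0b +863.309ms=2b
2) 863.309ms=2b +431.655ms=1b
Σ=3b of 3 (139bpm 3/8) — PASS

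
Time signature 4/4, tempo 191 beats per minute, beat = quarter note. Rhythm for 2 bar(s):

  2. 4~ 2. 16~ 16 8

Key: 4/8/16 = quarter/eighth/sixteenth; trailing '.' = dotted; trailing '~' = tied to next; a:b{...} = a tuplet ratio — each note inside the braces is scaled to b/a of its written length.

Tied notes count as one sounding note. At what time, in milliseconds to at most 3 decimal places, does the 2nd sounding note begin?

note 2 onset = 3b = 942.408ms

1. 0.0ms @ 0 + 942.408ms (3)
2. 942.408ms @ 3 + 1256.545ms (4)
3. 2198.953ms @ 7 + 157.068ms (1/2)
4. 2356.021ms @ 15/2 + 157.068ms (1/2)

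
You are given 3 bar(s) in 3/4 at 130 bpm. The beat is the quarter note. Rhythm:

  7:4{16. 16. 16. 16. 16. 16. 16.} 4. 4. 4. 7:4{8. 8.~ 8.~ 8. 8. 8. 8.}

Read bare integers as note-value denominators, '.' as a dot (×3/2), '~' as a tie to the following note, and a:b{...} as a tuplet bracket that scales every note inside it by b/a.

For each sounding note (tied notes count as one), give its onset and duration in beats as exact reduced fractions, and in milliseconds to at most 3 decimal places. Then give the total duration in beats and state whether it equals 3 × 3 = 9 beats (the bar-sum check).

1) 0.0ms=0b +98.901ms=3/14b
2) 98.901ms=3/14b +98.901ms=3/14b
3) 197.802ms=3/7b +98.901ms=3/14b
4) 296.703ms=9/14b +98.901ms=3/14b
5) 395.604ms=6/7b +98.901ms=3/14b
6) 494.505ms=15/14b +98.901ms=3/14b
7) 593.407ms=9/7b +98.901ms=3/14b
8) 692.308ms=3/2b +692.308ms=3/2b
9) 1384.615ms=3b +692.308ms=3/2b
10) 2076.923ms=9/2b +692.308ms=3/2b
11) 2769.231ms=6b +197.802ms=3/7b
12) 2967.033ms=45/7b +593.407ms=9/7b
13) 3560.44ms=54/7b +197.802ms=3/7b
14) 3758.242ms=57/7b +197.802ms=3/7b
15) 3956.044ms=60/7b +197.802ms=3/7b
Σ=9b of 9 (130bpm 3/4) — PASS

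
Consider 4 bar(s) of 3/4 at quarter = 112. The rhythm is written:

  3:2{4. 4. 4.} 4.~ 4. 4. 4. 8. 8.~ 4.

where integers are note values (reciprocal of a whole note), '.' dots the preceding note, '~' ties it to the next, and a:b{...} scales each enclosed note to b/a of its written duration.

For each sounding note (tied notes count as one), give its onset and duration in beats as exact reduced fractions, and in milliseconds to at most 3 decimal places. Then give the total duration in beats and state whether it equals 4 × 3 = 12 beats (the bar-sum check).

1) 0.0ms=0b +535.714ms=1b
2) 535.714ms=1b +535.714ms=1b
3) 1071.429ms=2b +535.714ms=1b
4) 1607.143ms=3b +1607.143ms=3b
5) 3214.286ms=6b +803.571ms=3/2b
6) 4017.857ms=15/2b +803.571ms=3/2b
7) 4821.429ms=9b +401.786ms=3/4b
8) 5223.214ms=39/4b +1205.357ms=9/4b
Σ=12b of 12 (112bpm 3/4) — PASS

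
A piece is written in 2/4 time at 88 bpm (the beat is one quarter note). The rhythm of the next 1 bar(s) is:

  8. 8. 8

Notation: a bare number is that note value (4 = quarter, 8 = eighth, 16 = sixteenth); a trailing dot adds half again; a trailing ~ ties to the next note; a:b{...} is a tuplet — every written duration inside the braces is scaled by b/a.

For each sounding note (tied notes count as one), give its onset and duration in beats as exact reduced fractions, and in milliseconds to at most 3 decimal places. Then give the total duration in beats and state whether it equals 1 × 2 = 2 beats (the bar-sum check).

1) 0.0ms=0b +511.364ms=3/4b
2) 511.364ms=3/4b +511.364ms=3/4b
3) 1022.727ms=3/2b +340.909ms=1/2b
Σ=2b of 2 (88bpm 2/4) — PASS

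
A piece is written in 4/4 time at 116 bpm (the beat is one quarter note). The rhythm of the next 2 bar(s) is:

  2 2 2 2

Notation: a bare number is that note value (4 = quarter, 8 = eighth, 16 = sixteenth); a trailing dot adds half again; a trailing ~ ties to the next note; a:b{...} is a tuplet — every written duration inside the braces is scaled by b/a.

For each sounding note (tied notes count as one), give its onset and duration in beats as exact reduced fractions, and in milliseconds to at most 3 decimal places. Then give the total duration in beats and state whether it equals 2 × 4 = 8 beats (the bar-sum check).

1) 0.0ms=0b +1034.483ms=2b
2) 1034.483ms=2b +1034.483ms=2b
3) 2068.966ms=4b +1034.483ms=2b
4) 3103.448ms=6b +1034.483ms=2b
Σ=8b of 8 (116bpm 4/4) — PASS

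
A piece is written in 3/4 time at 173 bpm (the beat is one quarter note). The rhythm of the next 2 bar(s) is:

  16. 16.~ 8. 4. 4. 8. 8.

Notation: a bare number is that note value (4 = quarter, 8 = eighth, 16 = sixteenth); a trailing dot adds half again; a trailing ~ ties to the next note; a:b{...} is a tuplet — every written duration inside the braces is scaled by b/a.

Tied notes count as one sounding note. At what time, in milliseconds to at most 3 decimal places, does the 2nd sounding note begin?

note 2 onset = 3/8b = 130.058ms

1. 0.0ms @ 0 + 130.058ms (3/8)
2. 130.058ms @ 3/8 + 390.173ms (9/8)
3. 520.231ms @ 3/2 + 520.231ms (3/2)
4. 1040.462ms @ 3 + 520.231ms (3/2)
5. 1560.694ms @ 9/2 + 260.116ms (3/4)
6. 1820.809ms @ 21/4 + 260.116ms (3/4)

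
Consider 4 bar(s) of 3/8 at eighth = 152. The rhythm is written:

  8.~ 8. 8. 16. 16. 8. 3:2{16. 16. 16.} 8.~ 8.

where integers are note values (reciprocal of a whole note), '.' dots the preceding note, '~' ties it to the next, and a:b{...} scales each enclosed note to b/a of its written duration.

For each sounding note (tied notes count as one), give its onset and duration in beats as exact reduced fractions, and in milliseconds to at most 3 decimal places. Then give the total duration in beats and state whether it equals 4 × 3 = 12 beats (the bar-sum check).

1) 0.0ms=0b +1184.211ms=3b
2) 1184.211ms=3b +592.105ms=3/2b
3) 1776.316ms=9/2b +296.053ms=3/4b
4) 2072.368ms=21/4b +296.053ms=3/4b
5) 2368.421ms=6b +592.105ms=3/2b
6) 2960.526ms=15/2b +197.368ms=1/2b
7) 3157.895ms=8b +197.368ms=1/2b
8) 3355.263ms=17/2b +197.368ms=1/2b
9) 3552.632ms=9b +1184.211ms=3b
Σ=12b of 12 (152bpm 3/8) — PASS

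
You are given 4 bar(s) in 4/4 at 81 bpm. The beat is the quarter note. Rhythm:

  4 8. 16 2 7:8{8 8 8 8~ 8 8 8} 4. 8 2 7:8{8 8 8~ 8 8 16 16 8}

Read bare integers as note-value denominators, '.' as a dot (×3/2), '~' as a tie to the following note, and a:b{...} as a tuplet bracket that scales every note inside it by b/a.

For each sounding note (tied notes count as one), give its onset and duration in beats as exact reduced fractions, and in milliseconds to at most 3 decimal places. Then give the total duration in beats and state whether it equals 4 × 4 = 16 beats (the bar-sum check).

1) 0.0ms=0b +740.741ms=1b
2) 740.741ms=1b +555.556ms=3/4b
3) 1296.296ms=7/4b +185.185ms=1/4b
4) 1481.481ms=2b +1481.481ms=2b
5) 2962.963ms=4b +423.28ms=4/7b
6) 3386.243ms=32/7b +423.28ms=4/7b
7) 3809.524ms=36/7b +423.28ms=4/7b
8) 4232.804ms=40/7b +846.561ms=8/7b
9) 5079.365ms=48/7b +423.28ms=4/7b
10) 5502.646ms=52/7b +423.28ms=4/7b
11) 5925.926ms=8b +1111.111ms=3/2b
12) 7037.037ms=19/2b +370.37ms=1/2b
13) 7407.407ms=10b +1481.481ms=2b
14) 8888.889ms=12b +423.28ms=4/7b
15) 9312.169ms=88/7b +423.28ms=4/7b
16) 9735.45ms=92/7b +846.561ms=8/7b
17) 10582.011ms=100/7b +423.28ms=4/7b
18) 11005.291ms=104/7b +211.64ms=2/7b
19) 11216.931ms=106/7b +211.64ms=2/7b
20) 11428.571ms=108/7b +423.28ms=4/7b
Σ=16b of 16 (81bpm 4/4) — PASS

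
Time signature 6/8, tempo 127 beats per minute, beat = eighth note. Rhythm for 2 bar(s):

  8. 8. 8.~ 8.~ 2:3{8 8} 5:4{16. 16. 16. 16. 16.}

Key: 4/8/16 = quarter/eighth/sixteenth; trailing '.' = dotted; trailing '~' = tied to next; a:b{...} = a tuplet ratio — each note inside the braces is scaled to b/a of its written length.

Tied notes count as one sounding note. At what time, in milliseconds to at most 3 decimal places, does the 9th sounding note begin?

note 9 onset = 57/5b = 5385.827ms

1. 0.0ms @ 0 + 708.661ms (3/2)
2. 708.661ms @ 3/2 + 708.661ms (3/2)
3. 1417.323ms @ 3 + 2125.984ms (9/2)
4. 3543.307ms @ 15/2 + 708.661ms (3/2)
5. 4251.969ms @ 9 + 283.465ms (3/5)
6. 4535.433ms @ 48/5 + 283.465ms (3/5)
7. 4818.898ms @ 51/5 + 283.465ms (3/5)
8. 5102.362ms @ 54/5 + 283.465ms (3/5)
9. 5385.827ms @ 57/5 + 283.465ms (3/5)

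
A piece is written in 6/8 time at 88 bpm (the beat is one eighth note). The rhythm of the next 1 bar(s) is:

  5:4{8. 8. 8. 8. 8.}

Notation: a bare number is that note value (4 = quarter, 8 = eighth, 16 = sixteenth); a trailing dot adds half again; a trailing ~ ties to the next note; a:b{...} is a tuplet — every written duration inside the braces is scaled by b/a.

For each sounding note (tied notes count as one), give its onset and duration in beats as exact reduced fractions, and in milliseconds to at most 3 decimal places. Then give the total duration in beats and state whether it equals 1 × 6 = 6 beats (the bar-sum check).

1) 0.0ms=0b +818.182ms=6/5b
2) 818.182ms=6/5b +818.182ms=6/5b
3) 1636.364ms=12/5b +818.182ms=6/5b
4) 2454.545ms=18/5b +818.182ms=6/5b
5) 3272.727ms=24/5b +818.182ms=6/5b
Σ=6b of 6 (88bpm 6/8) — PASS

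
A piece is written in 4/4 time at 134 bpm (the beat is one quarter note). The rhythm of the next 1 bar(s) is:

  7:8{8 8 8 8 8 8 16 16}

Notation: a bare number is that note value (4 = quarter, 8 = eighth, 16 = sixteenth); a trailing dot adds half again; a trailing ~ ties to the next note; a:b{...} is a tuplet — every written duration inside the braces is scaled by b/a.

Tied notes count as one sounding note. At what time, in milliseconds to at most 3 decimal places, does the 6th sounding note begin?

note 6 onset = 20/7b = 1279.318ms

1. 0.0ms @ 0 + 255.864ms (4/7)
2. 255.864ms @ 4/7 + 255.864ms (4/7)
3. 511.727ms @ 8/7 + 255.864ms (4/7)
4. 767.591ms @ 12/7 + 255.864ms (4/7)
5. 1023.454ms @ 16/7 + 255.864ms (4/7)
6. 1279.318ms @ 20/7 + 255.864ms (4/7)
7. 1535.181ms @ 24/7 + 127.932ms (2/7)
8. 1663.113ms @ 26/7 + 127.932ms (2/7)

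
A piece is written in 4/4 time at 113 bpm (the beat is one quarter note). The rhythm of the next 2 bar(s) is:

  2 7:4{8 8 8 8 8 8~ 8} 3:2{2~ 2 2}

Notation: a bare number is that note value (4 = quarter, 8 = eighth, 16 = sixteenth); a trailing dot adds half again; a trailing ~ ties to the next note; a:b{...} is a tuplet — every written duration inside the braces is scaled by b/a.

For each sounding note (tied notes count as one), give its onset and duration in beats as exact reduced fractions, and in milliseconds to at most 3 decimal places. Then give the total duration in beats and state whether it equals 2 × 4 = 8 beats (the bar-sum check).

1) 0.0ms=0b +1061.947ms=2b
2) 1061.947ms=2b +151.707ms=2/7b
3) 1213.654ms=16/7b +151.707ms=2/7b
4) 1365.36ms=18/7b +151.707ms=2/7b
5) 1517.067ms=20/7b +151.707ms=2/7b
6) 1668.774ms=22/7b +151.707ms=2/7b
7) 1820.48ms=24/7b +303.413ms=4/7b
8) 2123.894ms=4b +1415.929ms=8/3b
9) 3539.823ms=20/3b +707.965ms=4/3b
Σ=8b of 8 (113bpm 4/4) — PASS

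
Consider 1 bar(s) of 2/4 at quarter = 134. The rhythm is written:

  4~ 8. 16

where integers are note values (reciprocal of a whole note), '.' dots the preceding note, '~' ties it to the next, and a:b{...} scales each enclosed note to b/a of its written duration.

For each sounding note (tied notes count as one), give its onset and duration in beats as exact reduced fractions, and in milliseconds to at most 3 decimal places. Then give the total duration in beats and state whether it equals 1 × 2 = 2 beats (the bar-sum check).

1) 0.0ms=0b +783.582ms=7/4b
2) 783.582ms=7/4b +111.94ms=1/4b
Σ=2b of 2 (134bpm 2/4) — PASS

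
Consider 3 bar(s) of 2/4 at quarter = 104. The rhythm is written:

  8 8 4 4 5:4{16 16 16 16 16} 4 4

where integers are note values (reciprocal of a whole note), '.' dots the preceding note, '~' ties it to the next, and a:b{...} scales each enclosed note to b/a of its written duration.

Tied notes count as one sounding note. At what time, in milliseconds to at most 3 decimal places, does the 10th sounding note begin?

note 10 onset = 4b = 2307.692ms

1. 0.0ms @ 0 + 288.462ms (1/2)
2. 288.462ms @ 1/2 + 288.462ms (1/2)
3. 576.923ms @ 1 + 576.923ms (1)
4. 1153.846ms @ 2 + 576.923ms (1)
5. 1730.769ms @ 3 + 115.385ms (1/5)
6. 1846.154ms @ 16/5 + 115.385ms (1/5)
7. 1961.538ms @ 17/5 + 115.385ms (1/5)
8. 2076.923ms @ 18/5 + 115.385ms (1/5)
9. 2192.308ms @ 19/5 + 115.385ms (1/5)
10. 2307.692ms @ 4 + 576.923ms (1)
11. 2884.615ms @ 5 + 576.923ms (1)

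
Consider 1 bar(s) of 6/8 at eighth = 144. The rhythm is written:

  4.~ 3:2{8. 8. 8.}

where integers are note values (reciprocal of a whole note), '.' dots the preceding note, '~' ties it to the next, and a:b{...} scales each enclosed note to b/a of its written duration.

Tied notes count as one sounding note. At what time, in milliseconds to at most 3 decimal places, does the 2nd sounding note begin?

1. 0.0ms @ 0 + 1666.667ms (4)
2. 1666.667ms @ 4 + 416.667ms (1)
3. 2083.333ms @ 5 + 416.667ms (1)

note 2 onset = 4b = 1666.667ms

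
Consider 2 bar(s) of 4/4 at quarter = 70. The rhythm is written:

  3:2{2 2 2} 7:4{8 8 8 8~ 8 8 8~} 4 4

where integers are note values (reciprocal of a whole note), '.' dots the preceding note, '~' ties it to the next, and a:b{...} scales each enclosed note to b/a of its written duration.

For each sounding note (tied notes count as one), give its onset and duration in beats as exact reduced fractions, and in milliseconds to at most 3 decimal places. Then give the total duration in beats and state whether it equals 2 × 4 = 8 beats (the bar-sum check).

1) 0.0ms=0b +1142.857ms=4/3b
2) 1142.857ms=4/3b +1142.857ms=4/3b
3) 2285.714ms=8/3b +1142.857ms=4/3b
4) 3428.571ms=4b +244.898ms=2/7b
5) 3673.469ms=30/7b +244.898ms=2/7b
6) 3918.367ms=32/7b +244.898ms=2/7b
7) 4163.265ms=34/7b +489.796ms=4/7b
8) 4653.061ms=38/7b +244.898ms=2/7b
9) 4897.959ms=40/7b +1102.041ms=9/7b
10) 6000.0ms=7b +857.143ms=1b
Σ=8b of 8 (70bpm 4/4) — PASS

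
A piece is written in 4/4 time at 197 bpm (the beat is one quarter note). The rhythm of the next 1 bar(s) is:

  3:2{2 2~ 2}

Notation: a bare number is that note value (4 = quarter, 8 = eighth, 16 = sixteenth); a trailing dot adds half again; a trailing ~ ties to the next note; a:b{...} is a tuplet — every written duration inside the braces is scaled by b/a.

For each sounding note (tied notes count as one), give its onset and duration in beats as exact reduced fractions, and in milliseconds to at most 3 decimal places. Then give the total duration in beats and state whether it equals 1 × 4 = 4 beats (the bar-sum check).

1) 0.0ms=0b +406.091ms=4/3b
2) 406.091ms=4/3b +812.183ms=8/3b
Σ=4b of 4 (197bpm 4/4) — PASS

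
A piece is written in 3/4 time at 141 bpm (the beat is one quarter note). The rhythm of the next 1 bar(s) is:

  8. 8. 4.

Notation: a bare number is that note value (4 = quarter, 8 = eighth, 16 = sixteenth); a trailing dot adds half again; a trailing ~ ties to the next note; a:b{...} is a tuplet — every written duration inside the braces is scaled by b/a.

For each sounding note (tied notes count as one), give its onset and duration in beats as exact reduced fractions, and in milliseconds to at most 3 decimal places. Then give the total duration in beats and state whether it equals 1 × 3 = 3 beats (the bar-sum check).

1) 0.0ms=0b +319.149ms=3/4b
2) 319.149ms=3/4b +319.149ms=3/4b
3) 638.298ms=3/2b +638.298ms=3/2b
Σ=3b of 3 (141bpm 3/4) — PASS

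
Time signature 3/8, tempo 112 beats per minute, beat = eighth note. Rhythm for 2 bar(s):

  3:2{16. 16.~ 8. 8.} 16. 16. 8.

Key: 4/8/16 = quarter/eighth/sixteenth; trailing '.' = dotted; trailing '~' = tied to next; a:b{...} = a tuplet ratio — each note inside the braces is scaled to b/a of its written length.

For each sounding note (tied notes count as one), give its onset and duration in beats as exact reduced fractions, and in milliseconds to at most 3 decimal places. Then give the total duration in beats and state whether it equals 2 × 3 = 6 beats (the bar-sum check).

1) 0.0ms=0b +267.857ms=1/2b
2) 267.857ms=1/2b +803.571ms=3/2b
3) 1071.429ms=2b +535.714ms=1b
4) 1607.143ms=3b +401.786ms=3/4b
5) 2008.929ms=15/4b +401.786ms=3/4b
6) 2410.714ms=9/2b +803.571ms=3/2b
Σ=6b of 6 (112bpm 3/8) — PASS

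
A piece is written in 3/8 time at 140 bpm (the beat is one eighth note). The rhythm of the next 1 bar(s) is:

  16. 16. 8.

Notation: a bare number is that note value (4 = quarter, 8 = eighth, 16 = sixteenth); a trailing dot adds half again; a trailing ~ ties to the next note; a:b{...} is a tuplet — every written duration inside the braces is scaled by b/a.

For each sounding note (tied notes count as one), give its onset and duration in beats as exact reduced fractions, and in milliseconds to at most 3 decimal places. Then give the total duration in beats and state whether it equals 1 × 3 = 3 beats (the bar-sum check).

1) 0.0ms=0b +321.429ms=3/4b
2) 321.429ms=3/4b +321.429ms=3/4b
3) 642.857ms=3/2b +642.857ms=3/2b
Σ=3b of 3 (140bpm 3/8) — PASS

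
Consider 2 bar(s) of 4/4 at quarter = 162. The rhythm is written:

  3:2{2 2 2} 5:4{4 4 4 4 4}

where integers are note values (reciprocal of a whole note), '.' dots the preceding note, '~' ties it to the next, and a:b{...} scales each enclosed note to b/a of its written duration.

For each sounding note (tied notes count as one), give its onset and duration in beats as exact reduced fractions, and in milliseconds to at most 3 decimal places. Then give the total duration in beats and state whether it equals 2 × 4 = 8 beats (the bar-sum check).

1) 0.0ms=0b +493.827ms=4/3b
2) 493.827ms=4/3b +493.827ms=4/3b
3) 987.654ms=8/3b +493.827ms=4/3b
4) 1481.481ms=4b +296.296ms=4/5b
5) 1777.778ms=24/5b +296.296ms=4/5b
6) 2074.074ms=28/5b +296.296ms=4/5b
7) 2370.37ms=32/5b +296.296ms=4/5b
8) 2666.667ms=36/5b +296.296ms=4/5b
Σ=8b of 8 (162bpm 4/4) — PASS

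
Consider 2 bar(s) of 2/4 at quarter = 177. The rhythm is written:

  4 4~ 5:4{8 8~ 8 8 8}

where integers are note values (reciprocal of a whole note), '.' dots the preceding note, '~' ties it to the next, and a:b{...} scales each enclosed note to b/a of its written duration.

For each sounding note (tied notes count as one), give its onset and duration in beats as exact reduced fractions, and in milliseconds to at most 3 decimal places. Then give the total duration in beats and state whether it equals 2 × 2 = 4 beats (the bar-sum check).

1) 0.0ms=0b +338.983ms=1b
2) 338.983ms=1b +474.576ms=7/5b
3) 813.559ms=12/5b +271.186ms=4/5b
4) 1084.746ms=16/5b +135.593ms=2/5b
5) 1220.339ms=18/5b +135.593ms=2/5b
Σ=4b of 4 (177bpm 2/4) — PASS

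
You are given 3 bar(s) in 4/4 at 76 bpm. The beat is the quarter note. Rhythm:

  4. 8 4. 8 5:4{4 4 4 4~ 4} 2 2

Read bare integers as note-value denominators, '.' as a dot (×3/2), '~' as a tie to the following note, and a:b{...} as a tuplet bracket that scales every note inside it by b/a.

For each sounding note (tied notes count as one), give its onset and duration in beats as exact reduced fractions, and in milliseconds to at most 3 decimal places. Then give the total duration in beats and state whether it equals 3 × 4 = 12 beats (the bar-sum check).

1) 0.0ms=0b +1184.211ms=3/2b
2) 1184.211ms=3/2b +394.737ms=1/2b
3) 1578.947ms=2b +1184.211ms=3/2b
4) 2763.158ms=7/2b +394.737ms=1/2b
5) 3157.895ms=4b +631.579ms=4/5b
6) 3789.474ms=24/5b +631.579ms=4/5b
7) 4421.053ms=28/5b +631.579ms=4/5b
8) 5052.632ms=32/5b +1263.158ms=8/5b
9) 6315.789ms=8b +1578.947ms=2b
10) 7894.737ms=10b +1578.947ms=2b
Σ=12b of 12 (76bpm 4/4) — PASS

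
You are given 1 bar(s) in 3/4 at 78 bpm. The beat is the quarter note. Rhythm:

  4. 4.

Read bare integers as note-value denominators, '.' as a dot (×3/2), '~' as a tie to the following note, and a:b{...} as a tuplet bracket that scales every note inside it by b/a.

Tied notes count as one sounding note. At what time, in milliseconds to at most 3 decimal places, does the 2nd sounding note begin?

1. 0.0ms @ 0 + 1153.846ms (3/2)
2. 1153.846ms @ 3/2 + 1153.846ms (3/2)

note 2 onset = 3/2b = 1153.846ms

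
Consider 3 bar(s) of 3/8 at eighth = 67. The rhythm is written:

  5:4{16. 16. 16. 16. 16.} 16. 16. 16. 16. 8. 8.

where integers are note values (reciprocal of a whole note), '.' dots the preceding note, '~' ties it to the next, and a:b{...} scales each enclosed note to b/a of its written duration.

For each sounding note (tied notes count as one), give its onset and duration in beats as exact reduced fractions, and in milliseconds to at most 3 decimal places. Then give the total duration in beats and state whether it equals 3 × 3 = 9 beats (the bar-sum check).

1) 0.0ms=0b +537.313ms=3/5b
2) 537.313ms=3/5b +537.313ms=3/5b
3) 1074.627ms=6/5b +537.313ms=3/5b
4) 1611.94ms=9/5b +537.313ms=3/5b
5) 2149.254ms=12/5b +537.313ms=3/5b
6) 2686.567ms=3b +671.642ms=3/4b
7) 3358.209ms=15/4b +671.642ms=3/4b
8) 4029.851ms=9/2b +671.642ms=3/4b
9) 4701.493ms=21/4b +671.642ms=3/4b
10) 5373.134ms=6b +1343.284ms=3/2b
11) 6716.418ms=15/2b +1343.284ms=3/2b
Σ=9b of 9 (67bpm 3/8) — PASS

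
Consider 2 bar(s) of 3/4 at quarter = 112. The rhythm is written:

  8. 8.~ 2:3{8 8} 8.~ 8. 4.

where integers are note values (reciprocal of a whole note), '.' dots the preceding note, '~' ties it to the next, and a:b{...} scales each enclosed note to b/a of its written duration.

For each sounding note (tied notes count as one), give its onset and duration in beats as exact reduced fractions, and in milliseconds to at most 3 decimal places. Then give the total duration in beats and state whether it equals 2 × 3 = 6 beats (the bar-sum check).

1) 0.0ms=0b +401.786ms=3/4b
2) 401.786ms=3/4b +803.571ms=3/2b
3) 1205.357ms=9/4b +401.786ms=3/4b
4) 1607.143ms=3b +803.571ms=3/2b
5) 2410.714ms=9/2b +803.571ms=3/2b
Σ=6b of 6 (112bpm 3/4) — PASS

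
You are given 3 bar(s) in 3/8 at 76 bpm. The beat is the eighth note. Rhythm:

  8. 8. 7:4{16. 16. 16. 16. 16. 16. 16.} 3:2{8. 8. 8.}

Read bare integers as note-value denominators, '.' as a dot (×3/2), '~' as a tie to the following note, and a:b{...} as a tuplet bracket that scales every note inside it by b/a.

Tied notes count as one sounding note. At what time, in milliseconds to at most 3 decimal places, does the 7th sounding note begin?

1. 0.0ms @ 0 + 1184.211ms (3/2)
2. 1184.211ms @ 3/2 + 1184.211ms (3/2)
3. 2368.421ms @ 3 + 338.346ms (3/7)
4. 2706.767ms @ 24/7 + 338.346ms (3/7)
5. 3045.113ms @ 27/7 + 338.346ms (3/7)
6. 3383.459ms @ 30/7 + 338.346ms (3/7)
7. 3721.805ms @ 33/7 + 338.346ms (3/7)
8. 4060.15ms @ 36/7 + 338.346ms (3/7)
9. 4398.496ms @ 39/7 + 338.346ms (3/7)
10. 4736.842ms @ 6 + 789.474ms (1)
11. 5526.316ms @ 7 + 789.474ms (1)
12. 6315.789ms @ 8 + 789.474ms (1)

note 7 onset = 33/7b = 3721.805ms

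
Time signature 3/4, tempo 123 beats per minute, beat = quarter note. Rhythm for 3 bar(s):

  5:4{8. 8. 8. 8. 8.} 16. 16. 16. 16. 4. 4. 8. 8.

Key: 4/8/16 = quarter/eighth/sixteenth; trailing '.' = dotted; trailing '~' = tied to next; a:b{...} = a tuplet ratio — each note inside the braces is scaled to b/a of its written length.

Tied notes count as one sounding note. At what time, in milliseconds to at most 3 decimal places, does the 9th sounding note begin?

1. 0.0ms @ 0 + 292.683ms (3/5)
2. 292.683ms @ 3/5 + 292.683ms (3/5)
3. 585.366ms @ 6/5 + 292.683ms (3/5)
4. 878.049ms @ 9/5 + 292.683ms (3/5)
5. 1170.732ms @ 12/5 + 292.683ms (3/5)
6. 1463.415ms @ 3 + 182.927ms (3/8)
7. 1646.341ms @ 27/8 + 182.927ms (3/8)
8. 1829.268ms @ 15/4 + 182.927ms (3/8)
9. 2012.195ms @ 33/8 + 182.927ms (3/8)
10. 2195.122ms @ 9/2 + 731.707ms (3/2)
11. 2926.829ms @ 6 + 731.707ms (3/2)
12. 3658.537ms @ 15/2 + 365.854ms (3/4)
13. 4024.39ms @ 33/4 + 365.854ms (3/4)

note 9 onset = 33/8b = 2012.195ms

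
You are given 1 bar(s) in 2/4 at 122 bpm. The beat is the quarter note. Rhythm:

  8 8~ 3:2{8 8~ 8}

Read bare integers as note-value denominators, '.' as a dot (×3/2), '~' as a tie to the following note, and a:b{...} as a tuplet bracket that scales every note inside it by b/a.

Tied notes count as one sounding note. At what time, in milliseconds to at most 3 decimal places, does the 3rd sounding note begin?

note 3 onset = 4/3b = 655.738ms

1. 0.0ms @ 0 + 245.902ms (1/2)
2. 245.902ms @ 1/2 + 409.836ms (5/6)
3. 655.738ms @ 4/3 + 327.869ms (2/3)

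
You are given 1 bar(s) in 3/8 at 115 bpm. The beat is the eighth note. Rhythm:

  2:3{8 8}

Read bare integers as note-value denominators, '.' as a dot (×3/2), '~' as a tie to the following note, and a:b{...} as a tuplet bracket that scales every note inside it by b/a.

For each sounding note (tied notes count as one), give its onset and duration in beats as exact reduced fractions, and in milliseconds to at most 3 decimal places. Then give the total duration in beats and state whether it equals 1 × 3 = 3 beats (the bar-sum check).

1) 0.0ms=0b +782.609ms=3/2b
2) 782.609ms=3/2b +782.609ms=3/2b
Σ=3b of 3 (115bpm 3/8) — PASS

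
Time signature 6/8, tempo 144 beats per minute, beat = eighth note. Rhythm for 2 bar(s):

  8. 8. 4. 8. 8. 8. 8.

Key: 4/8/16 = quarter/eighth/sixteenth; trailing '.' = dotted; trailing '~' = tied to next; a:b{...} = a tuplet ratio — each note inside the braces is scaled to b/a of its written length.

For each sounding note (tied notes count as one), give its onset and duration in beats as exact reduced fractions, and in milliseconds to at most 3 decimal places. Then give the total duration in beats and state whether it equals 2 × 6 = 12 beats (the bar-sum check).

1) 0.0ms=0b +625.0ms=3/2b
2) 625.0ms=3/2b +625.0ms=3/2b
3) 1250.0ms=3b +1250.0ms=3b
4) 2500.0ms=6b +625.0ms=3/2b
5) 3125.0ms=15/2b +625.0ms=3/2b
6) 3750.0ms=9b +625.0ms=3/2b
7) 4375.0ms=21/2b +625.0ms=3/2b
Σ=12b of 12 (144bpm 6/8) — PASS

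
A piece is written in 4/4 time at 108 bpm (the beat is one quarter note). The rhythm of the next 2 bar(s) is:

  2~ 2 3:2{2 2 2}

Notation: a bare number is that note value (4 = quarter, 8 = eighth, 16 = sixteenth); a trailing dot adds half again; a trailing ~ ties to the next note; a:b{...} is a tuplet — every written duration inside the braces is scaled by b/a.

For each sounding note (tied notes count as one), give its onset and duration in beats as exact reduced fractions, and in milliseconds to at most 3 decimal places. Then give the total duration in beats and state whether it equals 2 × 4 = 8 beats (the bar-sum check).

1) 0.0ms=0b +2222.222ms=4b
2) 2222.222ms=4b +740.741ms=4/3b
3) 2962.963ms=16/3b +740.741ms=4/3b
4) 3703.704ms=20/3b +740.741ms=4/3b
Σ=8b of 8 (108bpm 4/4) — PASS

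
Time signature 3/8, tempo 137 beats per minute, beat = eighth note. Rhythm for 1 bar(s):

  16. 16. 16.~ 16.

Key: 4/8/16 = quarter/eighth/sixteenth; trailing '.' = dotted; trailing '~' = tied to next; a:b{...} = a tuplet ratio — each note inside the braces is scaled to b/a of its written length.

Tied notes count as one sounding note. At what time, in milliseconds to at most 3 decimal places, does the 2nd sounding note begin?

note 2 onset = 3/4b = 328.467ms

1. 0.0ms @ 0 + 328.467ms (3/4)
2. 328.467ms @ 3/4 + 328.467ms (3/4)
3. 656.934ms @ 3/2 + 656.934ms (3/2)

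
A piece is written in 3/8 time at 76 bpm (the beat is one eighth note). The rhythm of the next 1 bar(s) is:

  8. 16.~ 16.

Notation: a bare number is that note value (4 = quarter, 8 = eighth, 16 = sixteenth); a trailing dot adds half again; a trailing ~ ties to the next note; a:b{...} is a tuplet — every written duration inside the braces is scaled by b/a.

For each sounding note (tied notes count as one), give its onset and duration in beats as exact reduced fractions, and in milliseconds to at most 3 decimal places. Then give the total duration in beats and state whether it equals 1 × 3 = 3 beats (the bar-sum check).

1) 0.0ms=0b +1184.211ms=3/2b
2) 1184.211ms=3/2b +1184.211ms=3/2b
Σ=3b of 3 (76bpm 3/8) — PASS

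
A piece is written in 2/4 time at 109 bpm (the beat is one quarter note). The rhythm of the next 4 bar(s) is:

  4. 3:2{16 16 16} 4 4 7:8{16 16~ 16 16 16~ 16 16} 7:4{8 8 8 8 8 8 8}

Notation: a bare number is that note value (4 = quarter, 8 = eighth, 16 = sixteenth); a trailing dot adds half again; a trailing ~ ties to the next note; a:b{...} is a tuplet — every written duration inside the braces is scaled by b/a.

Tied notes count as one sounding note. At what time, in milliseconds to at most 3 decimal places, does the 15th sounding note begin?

1. 0.0ms @ 0 + 825.688ms (3/2)
2. 825.688ms @ 3/2 + 91.743ms (1/6)
3. 917.431ms @ 5/3 + 91.743ms (1/6)
4. 1009.174ms @ 11/6 + 91.743ms (1/6)
5. 1100.917ms @ 2 + 550.459ms (1)
6. 1651.376ms @ 3 + 550.459ms (1)
7. 2201.835ms @ 4 + 157.274ms (2/7)
8. 2359.109ms @ 30/7 + 314.548ms (4/7)
9. 2673.657ms @ 34/7 + 157.274ms (2/7)
10. 2830.931ms @ 36/7 + 314.548ms (4/7)
11. 3145.478ms @ 40/7 + 157.274ms (2/7)
12. 3302.752ms @ 6 + 157.274ms (2/7)
13. 3460.026ms @ 44/7 + 157.274ms (2/7)
14. 3617.3ms @ 46/7 + 157.274ms (2/7)
15. 3774.574ms @ 48/7 + 157.274ms (2/7)
16. 3931.848ms @ 50/7 + 157.274ms (2/7)
17. 4089.122ms @ 52/7 + 157.274ms (2/7)
18. 4246.396ms @ 54/7 + 157.274ms (2/7)

note 15 onset = 48/7b = 3774.574ms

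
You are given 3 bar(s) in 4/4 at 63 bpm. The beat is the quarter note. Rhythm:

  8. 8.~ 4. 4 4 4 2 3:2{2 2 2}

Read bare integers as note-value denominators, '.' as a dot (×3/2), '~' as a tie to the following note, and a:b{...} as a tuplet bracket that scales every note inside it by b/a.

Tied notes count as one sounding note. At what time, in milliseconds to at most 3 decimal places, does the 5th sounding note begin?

note 5 onset = 5b = 4761.905ms

1. 0.0ms @ 0 + 714.286ms (3/4)
2. 714.286ms @ 3/4 + 2142.857ms (9/4)
3. 2857.143ms @ 3 + 952.381ms (1)
4. 3809.524ms @ 4 + 952.381ms (1)
5. 4761.905ms @ 5 + 952.381ms (1)
6. 5714.286ms @ 6 + 1904.762ms (2)
7. 7619.048ms @ 8 + 1269.841ms (4/3)
8. 8888.889ms @ 28/3 + 1269.841ms (4/3)
9. 10158.73ms @ 32/3 + 1269.841ms (4/3)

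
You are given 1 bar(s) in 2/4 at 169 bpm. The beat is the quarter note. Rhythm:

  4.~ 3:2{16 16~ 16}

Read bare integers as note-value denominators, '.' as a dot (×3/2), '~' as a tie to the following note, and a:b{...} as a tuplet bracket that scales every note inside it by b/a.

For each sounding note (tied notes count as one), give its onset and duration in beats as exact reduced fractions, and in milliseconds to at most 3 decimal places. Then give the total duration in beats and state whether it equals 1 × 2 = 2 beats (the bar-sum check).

1) 0.0ms=0b +591.716ms=5/3b
2) 591.716ms=5/3b +118.343ms=1/3b
Σ=2b of 2 (169bpm 2/4) — PASS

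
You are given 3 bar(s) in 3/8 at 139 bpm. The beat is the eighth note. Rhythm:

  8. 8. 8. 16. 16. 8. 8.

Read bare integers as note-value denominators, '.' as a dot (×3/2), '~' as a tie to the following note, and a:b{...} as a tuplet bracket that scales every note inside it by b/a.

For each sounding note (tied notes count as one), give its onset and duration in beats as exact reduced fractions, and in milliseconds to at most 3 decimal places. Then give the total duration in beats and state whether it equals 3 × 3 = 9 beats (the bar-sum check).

1) 0.0ms=0b +647.482ms=3/2b
2) 647.482ms=3/2b +647.482ms=3/2b
3) 1294.964ms=3b +647.482ms=3/2b
4) 1942.446ms=9/2b +323.741ms=3/4b
5) 2266.187ms=21/4b +323.741ms=3/4b
6) 2589.928ms=6b +647.482ms=3/2b
7) 3237.41ms=15/2b +647.482ms=3/2b
Σ=9b of 9 (139bpm 3/8) — PASS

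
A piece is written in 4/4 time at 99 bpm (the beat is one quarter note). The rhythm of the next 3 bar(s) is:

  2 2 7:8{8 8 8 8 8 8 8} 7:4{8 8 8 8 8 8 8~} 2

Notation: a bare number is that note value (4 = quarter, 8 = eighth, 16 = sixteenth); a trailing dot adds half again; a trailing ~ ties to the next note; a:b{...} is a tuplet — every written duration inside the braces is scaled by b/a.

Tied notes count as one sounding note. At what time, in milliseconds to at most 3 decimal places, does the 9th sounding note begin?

note 9 onset = 52/7b = 4502.165ms

1. 0.0ms @ 0 + 1212.121ms (2)
2. 1212.121ms @ 2 + 1212.121ms (2)
3. 2424.242ms @ 4 + 346.32ms (4/7)
4. 2770.563ms @ 32/7 + 346.32ms (4/7)
5. 3116.883ms @ 36/7 + 346.32ms (4/7)
6. 3463.203ms @ 40/7 + 346.32ms (4/7)
7. 3809.524ms @ 44/7 + 346.32ms (4/7)
8. 4155.844ms @ 48/7 + 346.32ms (4/7)
9. 4502.165ms @ 52/7 + 346.32ms (4/7)
10. 4848.485ms @ 8 + 173.16ms (2/7)
11. 5021.645ms @ 58/7 + 173.16ms (2/7)
12. 5194.805ms @ 60/7 + 173.16ms (2/7)
13. 5367.965ms @ 62/7 + 173.16ms (2/7)
14. 5541.126ms @ 64/7 + 173.16ms (2/7)
15. 5714.286ms @ 66/7 + 173.16ms (2/7)
16. 5887.446ms @ 68/7 + 1385.281ms (16/7)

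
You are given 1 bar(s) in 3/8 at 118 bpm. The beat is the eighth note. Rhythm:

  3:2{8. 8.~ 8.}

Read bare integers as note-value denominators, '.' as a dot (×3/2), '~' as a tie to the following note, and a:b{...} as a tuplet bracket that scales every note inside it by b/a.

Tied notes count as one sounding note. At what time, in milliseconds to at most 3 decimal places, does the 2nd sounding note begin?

1. 0.0ms @ 0 + 508.475ms (1)
2. 508.475ms @ 1 + 1016.949ms (2)

note 2 onset = 1b = 508.475ms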